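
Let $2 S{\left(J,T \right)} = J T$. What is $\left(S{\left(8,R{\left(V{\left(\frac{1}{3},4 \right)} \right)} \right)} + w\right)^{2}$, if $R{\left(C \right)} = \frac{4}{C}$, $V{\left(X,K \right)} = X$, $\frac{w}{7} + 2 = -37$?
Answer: $50625$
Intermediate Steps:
$w = -273$ ($w = -14 + 7 \left(-37\right) = -14 - 259 = -273$)
$S{\left(J,T \right)} = \frac{J T}{2}$
$\left(S{\left(8,R{\left(V{\left(\frac{1}{3},4 \right)} \right)} \right)} + w\right)^{2} = \left(\frac{1}{2} \cdot 8 \frac{4}{\frac{1}{3}} - 273\right)^{2} = \left(\frac{1}{2} \cdot 8 \cdot 4 \frac{1}{\frac{1}{3}} - 273\right)^{2} = \left(\frac{1}{2} \cdot 8 \cdot 4 \cdot 3 - 273\right)^{2} = \left(\frac{1}{2} \cdot 8 \cdot 12 - 273\right)^{2} = \left(48 - 273\right)^{2} = \left(-225\right)^{2} = 50625$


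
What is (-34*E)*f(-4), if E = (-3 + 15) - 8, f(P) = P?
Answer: 544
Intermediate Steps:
E = 4 (E = 12 - 8 = 4)
(-34*E)*f(-4) = -34*4*(-4) = -136*(-4) = 544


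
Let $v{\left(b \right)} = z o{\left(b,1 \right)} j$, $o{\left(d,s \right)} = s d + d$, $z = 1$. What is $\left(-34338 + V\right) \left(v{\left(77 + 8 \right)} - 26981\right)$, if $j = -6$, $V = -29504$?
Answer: $1787639842$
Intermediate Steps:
$o{\left(d,s \right)} = d + d s$ ($o{\left(d,s \right)} = d s + d = d + d s$)
$v{\left(b \right)} = - 12 b$ ($v{\left(b \right)} = 1 b \left(1 + 1\right) \left(-6\right) = 1 b 2 \left(-6\right) = 1 \cdot 2 b \left(-6\right) = 2 b \left(-6\right) = - 12 b$)
$\left(-34338 + V\right) \left(v{\left(77 + 8 \right)} - 26981\right) = \left(-34338 - 29504\right) \left(- 12 \left(77 + 8\right) - 26981\right) = - 63842 \left(\left(-12\right) 85 - 26981\right) = - 63842 \left(-1020 - 26981\right) = \left(-63842\right) \left(-28001\right) = 1787639842$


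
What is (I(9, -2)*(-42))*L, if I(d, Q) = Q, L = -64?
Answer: -5376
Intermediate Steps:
(I(9, -2)*(-42))*L = -2*(-42)*(-64) = 84*(-64) = -5376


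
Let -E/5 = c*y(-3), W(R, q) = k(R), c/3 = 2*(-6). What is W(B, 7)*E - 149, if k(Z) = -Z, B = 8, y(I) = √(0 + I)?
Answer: -149 - 1440*I*√3 ≈ -149.0 - 2494.2*I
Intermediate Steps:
y(I) = √I
c = -36 (c = 3*(2*(-6)) = 3*(-12) = -36)
W(R, q) = -R
E = 180*I*√3 (E = -(-180)*√(-3) = -(-180)*I*√3 = 180*I*√3 ≈ 311.77*I)
W(B, 7)*E - 149 = (-1*8)*(180*I*√3) - 149 = -1440*I*√3 - 149 = -149 - 1440*I*√3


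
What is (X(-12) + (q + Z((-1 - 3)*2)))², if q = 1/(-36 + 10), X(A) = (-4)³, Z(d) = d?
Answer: 3508129/676 ≈ 5189.5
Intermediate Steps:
X(A) = -64
q = -1/26 (q = 1/(-26) = -1/26 ≈ -0.038462)
(X(-12) + (q + Z((-1 - 3)*2)))² = (-64 + (-1/26 + (-1 - 3)*2))² = (-64 + (-1/26 - 4*2))² = (-64 + (-1/26 - 8))² = (-64 - 209/26)² = (-1873/26)² = 3508129/676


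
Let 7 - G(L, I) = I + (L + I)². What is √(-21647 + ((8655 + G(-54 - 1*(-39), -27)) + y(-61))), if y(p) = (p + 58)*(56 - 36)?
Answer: I*√14782 ≈ 121.58*I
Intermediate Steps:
G(L, I) = 7 - I - (I + L)² (G(L, I) = 7 - (I + (L + I)²) = 7 - (I + (I + L)²) = 7 + (-I - (I + L)²) = 7 - I - (I + L)²)
y(p) = 1160 + 20*p (y(p) = (58 + p)*20 = 1160 + 20*p)
√(-21647 + ((8655 + G(-54 - 1*(-39), -27)) + y(-61))) = √(-21647 + ((8655 + (7 - 1*(-27) - (-27 + (-54 - 1*(-39)))²)) + (1160 + 20*(-61)))) = √(-21647 + ((8655 + (7 + 27 - (-27 + (-54 + 39))²)) + (1160 - 1220))) = √(-21647 + ((8655 + (7 + 27 - (-27 - 15)²)) - 60)) = √(-21647 + ((8655 + (7 + 27 - 1*(-42)²)) - 60)) = √(-21647 + ((8655 + (7 + 27 - 1*1764)) - 60)) = √(-21647 + ((8655 + (7 + 27 - 1764)) - 60)) = √(-21647 + ((8655 - 1730) - 60)) = √(-21647 + (6925 - 60)) = √(-21647 + 6865) = √(-14782) = I*√14782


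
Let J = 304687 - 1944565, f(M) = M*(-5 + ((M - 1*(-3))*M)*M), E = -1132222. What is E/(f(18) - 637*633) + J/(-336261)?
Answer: 21570866656/2421415461 ≈ 8.9084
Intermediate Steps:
f(M) = M*(-5 + M**2*(3 + M)) (f(M) = M*(-5 + ((M + 3)*M)*M) = M*(-5 + ((3 + M)*M)*M) = M*(-5 + (M*(3 + M))*M) = M*(-5 + M**2*(3 + M)))
J = -1639878
E/(f(18) - 637*633) + J/(-336261) = -1132222/(18*(-5 + 18**3 + 3*18**2) - 637*633) - 1639878/(-336261) = -1132222/(18*(-5 + 5832 + 3*324) - 403221) - 1639878*(-1/336261) = -1132222/(18*(-5 + 5832 + 972) - 403221) + 546626/112087 = -1132222/(18*6799 - 403221) + 546626/112087 = -1132222/(122382 - 403221) + 546626/112087 = -1132222/(-280839) + 546626/112087 = -1132222*(-1/280839) + 546626/112087 = 87094/21603 + 546626/112087 = 21570866656/2421415461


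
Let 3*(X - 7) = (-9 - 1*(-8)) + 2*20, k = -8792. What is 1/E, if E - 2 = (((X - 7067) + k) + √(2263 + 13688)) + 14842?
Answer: -995/974074 - √15951/974074 ≈ -0.0011511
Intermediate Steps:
X = 20 (X = 7 + ((-9 - 1*(-8)) + 2*20)/3 = 7 + ((-9 + 8) + 40)/3 = 7 + (-1 + 40)/3 = 7 + (⅓)*39 = 7 + 13 = 20)
E = -995 + √15951 (E = 2 + ((((20 - 7067) - 8792) + √(2263 + 13688)) + 14842) = 2 + (((-7047 - 8792) + √15951) + 14842) = 2 + ((-15839 + √15951) + 14842) = 2 + (-997 + √15951) = -995 + √15951 ≈ -868.70)
1/E = 1/(-995 + √15951)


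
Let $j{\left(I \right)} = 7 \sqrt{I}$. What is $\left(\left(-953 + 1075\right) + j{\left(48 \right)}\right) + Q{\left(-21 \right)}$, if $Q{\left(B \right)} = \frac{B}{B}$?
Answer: $123 + 28 \sqrt{3} \approx 171.5$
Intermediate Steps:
$Q{\left(B \right)} = 1$
$\left(\left(-953 + 1075\right) + j{\left(48 \right)}\right) + Q{\left(-21 \right)} = \left(\left(-953 + 1075\right) + 7 \sqrt{48}\right) + 1 = \left(122 + 7 \cdot 4 \sqrt{3}\right) + 1 = \left(122 + 28 \sqrt{3}\right) + 1 = 123 + 28 \sqrt{3}$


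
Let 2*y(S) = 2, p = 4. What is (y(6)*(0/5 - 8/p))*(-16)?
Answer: 32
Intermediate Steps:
y(S) = 1 (y(S) = (½)*2 = 1)
(y(6)*(0/5 - 8/p))*(-16) = (1*(0/5 - 8/4))*(-16) = (1*(0*(⅕) - 8*¼))*(-16) = (1*(0 - 2))*(-16) = (1*(-2))*(-16) = -2*(-16) = 32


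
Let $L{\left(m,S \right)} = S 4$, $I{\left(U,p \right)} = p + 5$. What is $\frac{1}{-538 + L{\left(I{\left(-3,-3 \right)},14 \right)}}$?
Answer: $- \frac{1}{482} \approx -0.0020747$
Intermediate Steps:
$I{\left(U,p \right)} = 5 + p$
$L{\left(m,S \right)} = 4 S$
$\frac{1}{-538 + L{\left(I{\left(-3,-3 \right)},14 \right)}} = \frac{1}{-538 + 4 \cdot 14} = \frac{1}{-538 + 56} = \frac{1}{-482} = - \frac{1}{482}$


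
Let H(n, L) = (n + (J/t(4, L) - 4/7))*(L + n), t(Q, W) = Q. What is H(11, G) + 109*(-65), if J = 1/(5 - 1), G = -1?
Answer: -390885/56 ≈ -6980.1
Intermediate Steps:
J = ¼ (J = 1/4 = ¼ ≈ 0.25000)
H(n, L) = (-57/112 + n)*(L + n) (H(n, L) = (n + ((¼)/4 - 4/7))*(L + n) = (n + ((¼)*(¼) - 4*⅐))*(L + n) = (n + (1/16 - 4/7))*(L + n) = (n - 57/112)*(L + n) = (-57/112 + n)*(L + n))
H(11, G) + 109*(-65) = (11² - 57/112*(-1) - 57/112*11 - 1*11) + 109*(-65) = (121 + 57/112 - 627/112 - 11) - 7085 = 5875/56 - 7085 = -390885/56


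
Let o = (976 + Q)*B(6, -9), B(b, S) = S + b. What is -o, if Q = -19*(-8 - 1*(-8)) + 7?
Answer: 2949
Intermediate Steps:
Q = 7 (Q = -19*(-8 + 8) + 7 = -19*0 + 7 = 0 + 7 = 7)
o = -2949 (o = (976 + 7)*(-9 + 6) = 983*(-3) = -2949)
-o = -1*(-2949) = 2949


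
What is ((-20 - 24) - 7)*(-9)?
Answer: 459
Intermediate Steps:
((-20 - 24) - 7)*(-9) = (-44 - 7)*(-9) = -51*(-9) = 459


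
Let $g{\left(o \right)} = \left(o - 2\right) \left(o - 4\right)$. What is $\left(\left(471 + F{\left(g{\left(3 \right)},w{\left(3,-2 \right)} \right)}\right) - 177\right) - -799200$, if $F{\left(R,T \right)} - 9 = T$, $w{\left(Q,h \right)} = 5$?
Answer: $799508$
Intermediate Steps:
$g{\left(o \right)} = \left(-4 + o\right) \left(-2 + o\right)$ ($g{\left(o \right)} = \left(-2 + o\right) \left(-4 + o\right) = \left(-4 + o\right) \left(-2 + o\right)$)
$F{\left(R,T \right)} = 9 + T$
$\left(\left(471 + F{\left(g{\left(3 \right)},w{\left(3,-2 \right)} \right)}\right) - 177\right) - -799200 = \left(\left(471 + \left(9 + 5\right)\right) - 177\right) - -799200 = \left(\left(471 + 14\right) - 177\right) + 799200 = \left(485 - 177\right) + 799200 = 308 + 799200 = 799508$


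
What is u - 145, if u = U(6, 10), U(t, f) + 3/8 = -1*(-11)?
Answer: -1075/8 ≈ -134.38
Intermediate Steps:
U(t, f) = 85/8 (U(t, f) = -3/8 - 1*(-11) = -3/8 + 11 = 85/8)
u = 85/8 ≈ 10.625
u - 145 = 85/8 - 145 = -1075/8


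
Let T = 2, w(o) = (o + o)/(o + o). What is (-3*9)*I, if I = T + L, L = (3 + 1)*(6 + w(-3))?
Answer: -810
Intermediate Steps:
w(o) = 1 (w(o) = (2*o)/((2*o)) = (2*o)*(1/(2*o)) = 1)
L = 28 (L = (3 + 1)*(6 + 1) = 4*7 = 28)
I = 30 (I = 2 + 28 = 30)
(-3*9)*I = -3*9*30 = -27*30 = -810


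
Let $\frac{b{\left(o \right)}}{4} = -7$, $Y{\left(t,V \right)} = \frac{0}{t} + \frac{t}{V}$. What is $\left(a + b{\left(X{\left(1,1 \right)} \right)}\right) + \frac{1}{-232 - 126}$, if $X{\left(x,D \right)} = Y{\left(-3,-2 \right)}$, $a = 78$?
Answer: $\frac{17899}{358} \approx 49.997$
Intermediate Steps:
$Y{\left(t,V \right)} = \frac{t}{V}$ ($Y{\left(t,V \right)} = 0 + \frac{t}{V} = \frac{t}{V}$)
$X{\left(x,D \right)} = \frac{3}{2}$ ($X{\left(x,D \right)} = - \frac{3}{-2} = \left(-3\right) \left(- \frac{1}{2}\right) = \frac{3}{2}$)
$b{\left(o \right)} = -28$ ($b{\left(o \right)} = 4 \left(-7\right) = -28$)
$\left(a + b{\left(X{\left(1,1 \right)} \right)}\right) + \frac{1}{-232 - 126} = \left(78 - 28\right) + \frac{1}{-232 - 126} = 50 + \frac{1}{-358} = 50 - \frac{1}{358} = \frac{17899}{358}$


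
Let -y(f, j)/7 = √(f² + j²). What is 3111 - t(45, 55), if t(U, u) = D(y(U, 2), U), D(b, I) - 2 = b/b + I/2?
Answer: 6171/2 ≈ 3085.5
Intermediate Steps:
y(f, j) = -7*√(f² + j²)
D(b, I) = 3 + I/2 (D(b, I) = 2 + (b/b + I/2) = 2 + (1 + I*(½)) = 2 + (1 + I/2) = 3 + I/2)
t(U, u) = 3 + U/2
3111 - t(45, 55) = 3111 - (3 + (½)*45) = 3111 - (3 + 45/2) = 3111 - 1*51/2 = 3111 - 51/2 = 6171/2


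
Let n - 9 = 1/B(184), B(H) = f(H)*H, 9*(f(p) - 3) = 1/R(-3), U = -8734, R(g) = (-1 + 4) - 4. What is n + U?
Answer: -41740391/4784 ≈ -8725.0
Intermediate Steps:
R(g) = -1 (R(g) = 3 - 4 = -1)
f(p) = 26/9 (f(p) = 3 + (⅑)/(-1) = 3 + (⅑)*(-1) = 3 - ⅑ = 26/9)
B(H) = 26*H/9
n = 43065/4784 (n = 9 + 1/((26/9)*184) = 9 + 1/(4784/9) = 9 + 9/4784 = 43065/4784 ≈ 9.0019)
n + U = 43065/4784 - 8734 = -41740391/4784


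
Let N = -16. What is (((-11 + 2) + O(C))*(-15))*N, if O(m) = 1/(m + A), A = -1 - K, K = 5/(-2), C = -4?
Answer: -2256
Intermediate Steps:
K = -5/2 (K = 5*(-½) = -5/2 ≈ -2.5000)
A = 3/2 (A = -1 - 1*(-5/2) = -1 + 5/2 = 3/2 ≈ 1.5000)
O(m) = 1/(3/2 + m) (O(m) = 1/(m + 3/2) = 1/(3/2 + m))
(((-11 + 2) + O(C))*(-15))*N = (((-11 + 2) + 2/(3 + 2*(-4)))*(-15))*(-16) = ((-9 + 2/(3 - 8))*(-15))*(-16) = ((-9 + 2/(-5))*(-15))*(-16) = ((-9 + 2*(-⅕))*(-15))*(-16) = ((-9 - ⅖)*(-15))*(-16) = -47/5*(-15)*(-16) = 141*(-16) = -2256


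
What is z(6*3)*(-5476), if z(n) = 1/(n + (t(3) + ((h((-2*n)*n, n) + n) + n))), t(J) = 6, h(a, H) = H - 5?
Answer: -5476/73 ≈ -75.014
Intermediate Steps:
h(a, H) = -5 + H
z(n) = 1/(1 + 4*n) (z(n) = 1/(n + (6 + (((-5 + n) + n) + n))) = 1/(n + (6 + ((-5 + 2*n) + n))) = 1/(n + (6 + (-5 + 3*n))) = 1/(n + (1 + 3*n)) = 1/(1 + 4*n))
z(6*3)*(-5476) = -5476/(1 + 4*(6*3)) = -5476/(1 + 4*18) = -5476/(1 + 72) = -5476/73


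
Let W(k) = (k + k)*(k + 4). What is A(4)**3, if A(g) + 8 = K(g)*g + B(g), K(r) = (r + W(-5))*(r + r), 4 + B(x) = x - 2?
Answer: 84027672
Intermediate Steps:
B(x) = -6 + x (B(x) = -4 + (x - 2) = -4 + (-2 + x) = -6 + x)
W(k) = 2*k*(4 + k) (W(k) = (2*k)*(4 + k) = 2*k*(4 + k))
K(r) = 2*r*(10 + r) (K(r) = (r + 2*(-5)*(4 - 5))*(r + r) = (r + 2*(-5)*(-1))*(2*r) = (r + 10)*(2*r) = (10 + r)*(2*r) = 2*r*(10 + r))
A(g) = -14 + g + 2*g**2*(10 + g) (A(g) = -8 + ((2*g*(10 + g))*g + (-6 + g)) = -8 + (2*g**2*(10 + g) + (-6 + g)) = -8 + (-6 + g + 2*g**2*(10 + g)) = -14 + g + 2*g**2*(10 + g))
A(4)**3 = (-14 + 4 + 2*4**2*(10 + 4))**3 = (-14 + 4 + 2*16*14)**3 = (-14 + 4 + 448)**3 = 438**3 = 84027672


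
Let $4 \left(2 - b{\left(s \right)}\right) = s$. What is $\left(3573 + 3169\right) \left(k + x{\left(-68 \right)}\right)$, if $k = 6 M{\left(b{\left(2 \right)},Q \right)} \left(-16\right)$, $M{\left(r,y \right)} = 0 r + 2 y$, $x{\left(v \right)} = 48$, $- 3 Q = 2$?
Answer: $1186592$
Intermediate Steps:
$Q = - \frac{2}{3}$ ($Q = \left(- \frac{1}{3}\right) 2 = - \frac{2}{3} \approx -0.66667$)
$b{\left(s \right)} = 2 - \frac{s}{4}$
$M{\left(r,y \right)} = 2 y$ ($M{\left(r,y \right)} = 0 + 2 y = 2 y$)
$k = 128$ ($k = 6 \cdot 2 \left(- \frac{2}{3}\right) \left(-16\right) = 6 \left(- \frac{4}{3}\right) \left(-16\right) = \left(-8\right) \left(-16\right) = 128$)
$\left(3573 + 3169\right) \left(k + x{\left(-68 \right)}\right) = \left(3573 + 3169\right) \left(128 + 48\right) = 6742 \cdot 176 = 1186592$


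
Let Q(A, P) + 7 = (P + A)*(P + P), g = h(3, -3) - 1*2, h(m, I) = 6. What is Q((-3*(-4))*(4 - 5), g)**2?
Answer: 5041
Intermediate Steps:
g = 4 (g = 6 - 1*2 = 6 - 2 = 4)
Q(A, P) = -7 + 2*P*(A + P) (Q(A, P) = -7 + (P + A)*(P + P) = -7 + (A + P)*(2*P) = -7 + 2*P*(A + P))
Q((-3*(-4))*(4 - 5), g)**2 = (-7 + 2*4**2 + 2*((-3*(-4))*(4 - 5))*4)**2 = (-7 + 2*16 + 2*(12*(-1))*4)**2 = (-7 + 32 + 2*(-12)*4)**2 = (-7 + 32 - 96)**2 = (-71)**2 = 5041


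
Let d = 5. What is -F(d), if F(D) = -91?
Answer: 91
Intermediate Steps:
-F(d) = -1*(-91) = 91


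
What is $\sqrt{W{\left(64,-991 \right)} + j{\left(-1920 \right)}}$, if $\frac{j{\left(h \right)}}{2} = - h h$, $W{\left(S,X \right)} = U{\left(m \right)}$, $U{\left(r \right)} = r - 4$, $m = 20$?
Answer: $4 i \sqrt{460799} \approx 2715.3 i$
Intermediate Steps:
$U{\left(r \right)} = -4 + r$
$W{\left(S,X \right)} = 16$ ($W{\left(S,X \right)} = -4 + 20 = 16$)
$j{\left(h \right)} = - 2 h^{2}$ ($j{\left(h \right)} = 2 - h h = 2 \left(- h^{2}\right) = - 2 h^{2}$)
$\sqrt{W{\left(64,-991 \right)} + j{\left(-1920 \right)}} = \sqrt{16 - 2 \left(-1920\right)^{2}} = \sqrt{16 - 7372800} = \sqrt{-7372784} = 4 i \sqrt{460799}$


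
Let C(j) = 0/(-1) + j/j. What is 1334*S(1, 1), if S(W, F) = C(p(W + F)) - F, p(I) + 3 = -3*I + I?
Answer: 0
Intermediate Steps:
p(I) = -3 - 2*I (p(I) = -3 + (-3*I + I) = -3 - 2*I)
C(j) = 1 (C(j) = 0*(-1) + 1 = 0 + 1 = 1)
S(W, F) = 1 - F
1334*S(1, 1) = 1334*(1 - 1*1) = 1334*(1 - 1) = 1334*0 = 0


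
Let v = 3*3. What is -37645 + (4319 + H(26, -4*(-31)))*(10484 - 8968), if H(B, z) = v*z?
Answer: 8201815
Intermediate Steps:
v = 9
H(B, z) = 9*z
-37645 + (4319 + H(26, -4*(-31)))*(10484 - 8968) = -37645 + (4319 + 9*(-4*(-31)))*(10484 - 8968) = -37645 + (4319 + 9*124)*1516 = -37645 + (4319 + 1116)*1516 = -37645 + 5435*1516 = -37645 + 8239460 = 8201815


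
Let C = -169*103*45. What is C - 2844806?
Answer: -3628121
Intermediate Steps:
C = -783315 (C = -17407*45 = -783315)
C - 2844806 = -783315 - 2844806 = -3628121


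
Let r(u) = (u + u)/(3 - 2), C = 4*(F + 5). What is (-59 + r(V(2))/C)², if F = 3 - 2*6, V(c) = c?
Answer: 56169/16 ≈ 3510.6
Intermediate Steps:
F = -9 (F = 3 - 12 = -9)
C = -16 (C = 4*(-9 + 5) = 4*(-4) = -16)
r(u) = 2*u (r(u) = (2*u)/1 = (2*u)*1 = 2*u)
(-59 + r(V(2))/C)² = (-59 + (2*2)/(-16))² = (-59 + 4*(-1/16))² = (-59 - ¼)² = (-237/4)² = 56169/16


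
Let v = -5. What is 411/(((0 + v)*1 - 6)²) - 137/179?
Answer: 56992/21659 ≈ 2.6313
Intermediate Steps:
411/(((0 + v)*1 - 6)²) - 137/179 = 411/(((0 - 5)*1 - 6)²) - 137/179 = 411/((-5*1 - 6)²) - 137*1/179 = 411/((-5 - 6)²) - 137/179 = 411/((-11)²) - 137/179 = 411/121 - 137/179 = 56992/21659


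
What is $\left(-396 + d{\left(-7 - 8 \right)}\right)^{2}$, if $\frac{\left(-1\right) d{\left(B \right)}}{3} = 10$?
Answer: $181476$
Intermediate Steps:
$d{\left(B \right)} = -30$ ($d{\left(B \right)} = \left(-3\right) 10 = -30$)
$\left(-396 + d{\left(-7 - 8 \right)}\right)^{2} = \left(-396 - 30\right)^{2} = \left(-426\right)^{2} = 181476$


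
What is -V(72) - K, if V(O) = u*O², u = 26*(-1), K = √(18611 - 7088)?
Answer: 134784 - √11523 ≈ 1.3468e+5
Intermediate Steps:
K = √11523 ≈ 107.35
u = -26
V(O) = -26*O²
-V(72) - K = -(-26)*72² - √11523 = -(-26)*5184 - √11523 = -1*(-134784) - √11523 = 134784 - √11523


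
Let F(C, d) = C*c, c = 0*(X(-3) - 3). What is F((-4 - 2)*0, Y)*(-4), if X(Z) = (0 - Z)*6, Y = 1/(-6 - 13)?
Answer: 0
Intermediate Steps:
Y = -1/19 (Y = 1/(-19) = -1/19 ≈ -0.052632)
X(Z) = -6*Z (X(Z) = -Z*6 = -6*Z)
c = 0 (c = 0*(-6*(-3) - 3) = 0*(18 - 3) = 0*15 = 0)
F(C, d) = 0 (F(C, d) = C*0 = 0)
F((-4 - 2)*0, Y)*(-4) = 0*(-4) = 0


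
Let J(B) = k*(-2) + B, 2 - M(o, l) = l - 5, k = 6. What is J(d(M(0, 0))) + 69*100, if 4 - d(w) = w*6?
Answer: 6850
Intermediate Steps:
M(o, l) = 7 - l (M(o, l) = 2 - (l - 5) = 2 - (-5 + l) = 2 + (5 - l) = 7 - l)
d(w) = 4 - 6*w (d(w) = 4 - w*6 = 4 - 6*w)
J(B) = -12 + B (J(B) = 6*(-2) + B = -12 + B)
J(d(M(0, 0))) + 69*100 = (-12 + (4 - 6*(7 - 1*0))) + 69*100 = (-12 + (4 - 6*(7 + 0))) + 6900 = (-12 + (4 - 6*7)) + 6900 = (-12 + (4 - 42)) + 6900 = (-12 - 38) + 6900 = -50 + 6900 = 6850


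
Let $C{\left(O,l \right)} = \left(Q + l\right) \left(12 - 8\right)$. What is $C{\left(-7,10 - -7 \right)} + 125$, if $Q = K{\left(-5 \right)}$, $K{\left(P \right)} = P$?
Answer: $173$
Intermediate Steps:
$Q = -5$
$C{\left(O,l \right)} = -20 + 4 l$ ($C{\left(O,l \right)} = \left(-5 + l\right) \left(12 - 8\right) = \left(-5 + l\right) 4 = -20 + 4 l$)
$C{\left(-7,10 - -7 \right)} + 125 = \left(-20 + 4 \left(10 - -7\right)\right) + 125 = \left(-20 + 4 \left(10 + 7\right)\right) + 125 = \left(-20 + 4 \cdot 17\right) + 125 = \left(-20 + 68\right) + 125 = 48 + 125 = 173$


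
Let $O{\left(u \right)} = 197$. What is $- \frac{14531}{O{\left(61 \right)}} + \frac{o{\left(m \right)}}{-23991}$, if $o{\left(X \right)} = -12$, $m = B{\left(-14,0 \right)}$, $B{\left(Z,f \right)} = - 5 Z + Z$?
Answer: $- \frac{116203619}{1575409} \approx -73.761$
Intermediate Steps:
$B{\left(Z,f \right)} = - 4 Z$
$m = 56$ ($m = \left(-4\right) \left(-14\right) = 56$)
$- \frac{14531}{O{\left(61 \right)}} + \frac{o{\left(m \right)}}{-23991} = - \frac{14531}{197} - \frac{12}{-23991} = \left(-14531\right) \frac{1}{197} - - \frac{4}{7997} = - \frac{14531}{197} + \frac{4}{7997} = - \frac{116203619}{1575409}$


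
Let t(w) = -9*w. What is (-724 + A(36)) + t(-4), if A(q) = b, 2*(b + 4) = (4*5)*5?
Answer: -642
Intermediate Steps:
b = 46 (b = -4 + ((4*5)*5)/2 = -4 + (20*5)/2 = -4 + (½)*100 = -4 + 50 = 46)
A(q) = 46
(-724 + A(36)) + t(-4) = (-724 + 46) - 9*(-4) = -678 + 36 = -642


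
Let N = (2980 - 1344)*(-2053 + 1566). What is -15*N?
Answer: 11950980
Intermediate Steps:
N = -796732 (N = 1636*(-487) = -796732)
-15*N = -15*(-796732) = 11950980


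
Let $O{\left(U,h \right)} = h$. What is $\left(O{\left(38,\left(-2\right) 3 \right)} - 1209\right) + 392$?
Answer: $-823$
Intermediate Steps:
$\left(O{\left(38,\left(-2\right) 3 \right)} - 1209\right) + 392 = \left(\left(-2\right) 3 - 1209\right) + 392 = \left(-6 - 1209\right) + 392 = -1215 + 392 = -823$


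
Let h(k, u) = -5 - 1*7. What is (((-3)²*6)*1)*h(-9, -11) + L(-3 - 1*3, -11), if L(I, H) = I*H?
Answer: -582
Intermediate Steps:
h(k, u) = -12 (h(k, u) = -5 - 7 = -12)
L(I, H) = H*I
(((-3)²*6)*1)*h(-9, -11) + L(-3 - 1*3, -11) = (((-3)²*6)*1)*(-12) - 11*(-3 - 1*3) = ((9*6)*1)*(-12) - 11*(-3 - 3) = (54*1)*(-12) - 11*(-6) = 54*(-12) + 66 = -648 + 66 = -582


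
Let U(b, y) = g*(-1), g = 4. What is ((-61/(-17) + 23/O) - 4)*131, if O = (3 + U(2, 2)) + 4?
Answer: 48470/51 ≈ 950.39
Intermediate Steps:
U(b, y) = -4 (U(b, y) = 4*(-1) = -4)
O = 3 (O = (3 - 4) + 4 = -1 + 4 = 3)
((-61/(-17) + 23/O) - 4)*131 = ((-61/(-17) + 23/3) - 4)*131 = ((-61*(-1/17) + 23*(1/3)) - 4)*131 = ((61/17 + 23/3) - 4)*131 = (574/51 - 4)*131 = (370/51)*131 = 48470/51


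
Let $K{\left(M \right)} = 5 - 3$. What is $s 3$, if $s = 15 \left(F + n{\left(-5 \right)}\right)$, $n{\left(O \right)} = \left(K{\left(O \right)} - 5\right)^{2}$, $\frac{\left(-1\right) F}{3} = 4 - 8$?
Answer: $945$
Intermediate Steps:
$F = 12$ ($F = - 3 \left(4 - 8\right) = \left(-3\right) \left(-4\right) = 12$)
$K{\left(M \right)} = 2$
$n{\left(O \right)} = 9$ ($n{\left(O \right)} = \left(2 - 5\right)^{2} = \left(-3\right)^{2} = 9$)
$s = 315$ ($s = 15 \left(12 + 9\right) = 15 \cdot 21 = 315$)
$s 3 = 315 \cdot 3 = 945$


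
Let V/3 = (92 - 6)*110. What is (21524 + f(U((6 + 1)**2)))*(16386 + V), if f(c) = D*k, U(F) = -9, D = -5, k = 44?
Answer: 953694864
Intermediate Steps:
f(c) = -220 (f(c) = -5*44 = -220)
V = 28380 (V = 3*((92 - 6)*110) = 3*(86*110) = 3*9460 = 28380)
(21524 + f(U((6 + 1)**2)))*(16386 + V) = (21524 - 220)*(16386 + 28380) = 21304*44766 = 953694864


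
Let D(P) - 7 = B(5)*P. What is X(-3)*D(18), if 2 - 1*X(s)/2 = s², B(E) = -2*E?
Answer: 2422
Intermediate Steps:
D(P) = 7 - 10*P (D(P) = 7 + (-2*5)*P = 7 - 10*P)
X(s) = 4 - 2*s²
X(-3)*D(18) = (4 - 2*(-3)²)*(7 - 10*18) = (4 - 2*9)*(7 - 180) = (4 - 18)*(-173) = -14*(-173) = 2422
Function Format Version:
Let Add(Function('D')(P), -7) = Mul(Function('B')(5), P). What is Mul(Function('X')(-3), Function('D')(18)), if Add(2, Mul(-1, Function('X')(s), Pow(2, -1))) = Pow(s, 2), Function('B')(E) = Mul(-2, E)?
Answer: 2422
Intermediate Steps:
Function('D')(P) = Add(7, Mul(-10, P)) (Function('D')(P) = Add(7, Mul(Mul(-2, 5), P)) = Add(7, Mul(-10, P)))
Function('X')(s) = Add(4, Mul(-2, Pow(s, 2)))
Mul(Function('X')(-3), Function('D')(18)) = Mul(Add(4, Mul(-2, Pow(-3, 2))), Add(7, Mul(-10, 18))) = Mul(Add(4, Mul(-2, 9)), Add(7, -180)) = Mul(Add(4, -18), -173) = Mul(-14, -173) = 2422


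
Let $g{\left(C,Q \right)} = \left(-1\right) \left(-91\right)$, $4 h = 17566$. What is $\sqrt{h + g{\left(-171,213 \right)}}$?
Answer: $\frac{\sqrt{17930}}{2} \approx 66.951$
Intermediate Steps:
$h = \frac{8783}{2}$ ($h = \frac{1}{4} \cdot 17566 = \frac{8783}{2} \approx 4391.5$)
$g{\left(C,Q \right)} = 91$
$\sqrt{h + g{\left(-171,213 \right)}} = \sqrt{\frac{8783}{2} + 91} = \sqrt{\frac{8965}{2}} = \frac{\sqrt{17930}}{2}$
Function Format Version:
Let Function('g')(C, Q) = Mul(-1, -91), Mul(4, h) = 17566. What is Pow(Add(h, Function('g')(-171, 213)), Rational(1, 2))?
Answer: Mul(Rational(1, 2), Pow(17930, Rational(1, 2))) ≈ 66.951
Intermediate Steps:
h = Rational(8783, 2) (h = Mul(Rational(1, 4), 17566) = Rational(8783, 2) ≈ 4391.5)
Function('g')(C, Q) = 91
Pow(Add(h, Function('g')(-171, 213)), Rational(1, 2)) = Pow(Add(Rational(8783, 2), 91), Rational(1, 2)) = Pow(Rational(8965, 2), Rational(1, 2)) = Mul(Rational(1, 2), Pow(17930, Rational(1, 2)))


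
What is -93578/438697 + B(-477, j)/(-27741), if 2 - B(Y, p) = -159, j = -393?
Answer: -380939645/1738556211 ≈ -0.21911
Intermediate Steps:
B(Y, p) = 161 (B(Y, p) = 2 - 1*(-159) = 2 + 159 = 161)
-93578/438697 + B(-477, j)/(-27741) = -93578/438697 + 161/(-27741) = -93578*1/438697 + 161*(-1/27741) = -93578/438697 - 23/3963 = -380939645/1738556211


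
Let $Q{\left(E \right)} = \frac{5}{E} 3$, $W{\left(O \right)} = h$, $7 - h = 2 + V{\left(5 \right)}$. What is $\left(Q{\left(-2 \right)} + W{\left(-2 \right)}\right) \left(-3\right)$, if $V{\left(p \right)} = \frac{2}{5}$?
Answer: $\frac{87}{10} \approx 8.7$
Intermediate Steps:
$V{\left(p \right)} = \frac{2}{5}$ ($V{\left(p \right)} = 2 \cdot \frac{1}{5} = \frac{2}{5}$)
$h = \frac{23}{5}$ ($h = 7 - \left(2 + \frac{2}{5}\right) = 7 - \frac{12}{5} = \frac{23}{5} \approx 4.6$)
$W{\left(O \right)} = \frac{23}{5}$
$Q{\left(E \right)} = \frac{15}{E}$
$\left(Q{\left(-2 \right)} + W{\left(-2 \right)}\right) \left(-3\right) = \left(\frac{15}{-2} + \frac{23}{5}\right) \left(-3\right) = \left(15 \left(- \frac{1}{2}\right) + \frac{23}{5}\right) \left(-3\right) = \left(- \frac{15}{2} + \frac{23}{5}\right) \left(-3\right) = \left(- \frac{29}{10}\right) \left(-3\right) = \frac{87}{10}$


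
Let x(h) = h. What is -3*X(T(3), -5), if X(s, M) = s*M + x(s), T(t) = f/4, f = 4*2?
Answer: 24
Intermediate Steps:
f = 8
T(t) = 2 (T(t) = 8/4 = 8*(1/4) = 2)
X(s, M) = s + M*s (X(s, M) = s*M + s = M*s + s = s + M*s)
-3*X(T(3), -5) = -6*(1 - 5) = -6*(-4) = -3*(-8) = 24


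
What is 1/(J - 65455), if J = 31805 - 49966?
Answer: -1/83616 ≈ -1.1959e-5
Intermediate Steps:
J = -18161
1/(J - 65455) = 1/(-18161 - 65455) = 1/(-83616) = -1/83616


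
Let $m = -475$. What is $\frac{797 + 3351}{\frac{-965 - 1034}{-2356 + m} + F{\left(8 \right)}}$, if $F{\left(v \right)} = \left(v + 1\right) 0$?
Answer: $\frac{11742988}{1999} \approx 5874.4$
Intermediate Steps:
$F{\left(v \right)} = 0$ ($F{\left(v \right)} = \left(1 + v\right) 0 = 0$)
$\frac{797 + 3351}{\frac{-965 - 1034}{-2356 + m} + F{\left(8 \right)}} = \frac{797 + 3351}{\frac{-965 - 1034}{-2356 - 475} + 0} = \frac{4148}{- \frac{1999}{-2831} + 0} = \frac{4148}{\left(-1999\right) \left(- \frac{1}{2831}\right) + 0} = \frac{4148}{\frac{1999}{2831} + 0} = \frac{4148}{\frac{1999}{2831}} = 4148 \cdot \frac{2831}{1999} = \frac{11742988}{1999}$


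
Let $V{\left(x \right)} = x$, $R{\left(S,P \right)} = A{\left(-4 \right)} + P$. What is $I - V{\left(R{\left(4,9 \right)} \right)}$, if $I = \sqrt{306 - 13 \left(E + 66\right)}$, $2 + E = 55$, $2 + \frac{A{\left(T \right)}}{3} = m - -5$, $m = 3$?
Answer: $-27 + i \sqrt{1241} \approx -27.0 + 35.228 i$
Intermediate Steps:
$A{\left(T \right)} = 18$ ($A{\left(T \right)} = -6 + 3 \left(3 - -5\right) = -6 + 3 \left(3 + 5\right) = -6 + 3 \cdot 8 = -6 + 24 = 18$)
$E = 53$ ($E = -2 + 55 = 53$)
$R{\left(S,P \right)} = 18 + P$
$I = i \sqrt{1241}$ ($I = \sqrt{306 - 13 \left(53 + 66\right)} = \sqrt{306 - 1547} = \sqrt{-1241} = i \sqrt{1241} \approx 35.228 i$)
$I - V{\left(R{\left(4,9 \right)} \right)} = i \sqrt{1241} - \left(18 + 9\right) = i \sqrt{1241} - 27 = -27 + i \sqrt{1241}$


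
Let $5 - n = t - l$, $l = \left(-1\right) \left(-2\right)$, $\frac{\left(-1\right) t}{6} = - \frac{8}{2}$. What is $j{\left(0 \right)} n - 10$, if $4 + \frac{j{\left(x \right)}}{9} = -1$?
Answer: $755$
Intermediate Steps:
$t = 24$ ($t = - 6 \left(- \frac{8}{2}\right) = - 6 \left(\left(-8\right) \frac{1}{2}\right) = \left(-6\right) \left(-4\right) = 24$)
$j{\left(x \right)} = -45$ ($j{\left(x \right)} = -36 + 9 \left(-1\right) = -36 - 9 = -45$)
$l = 2$
$n = -17$ ($n = 5 - \left(24 - 2\right) = 5 - 22 = -17$)
$j{\left(0 \right)} n - 10 = \left(-45\right) \left(-17\right) - 10 = 765 - 10 = 755$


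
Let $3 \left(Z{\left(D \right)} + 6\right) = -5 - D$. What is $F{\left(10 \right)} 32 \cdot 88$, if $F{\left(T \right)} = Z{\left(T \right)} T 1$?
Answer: $-309760$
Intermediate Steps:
$Z{\left(D \right)} = - \frac{23}{3} - \frac{D}{3}$ ($Z{\left(D \right)} = -6 + \frac{-5 - D}{3} = -6 - \left(\frac{5}{3} + \frac{D}{3}\right) = - \frac{23}{3} - \frac{D}{3}$)
$F{\left(T \right)} = T \left(- \frac{23}{3} - \frac{T}{3}\right)$ ($F{\left(T \right)} = \left(- \frac{23}{3} - \frac{T}{3}\right) T 1 = T \left(- \frac{23}{3} - \frac{T}{3}\right) 1 = T \left(- \frac{23}{3} - \frac{T}{3}\right)$)
$F{\left(10 \right)} 32 \cdot 88 = \left(- \frac{1}{3}\right) 10 \left(23 + 10\right) 32 \cdot 88 = \left(- \frac{1}{3}\right) 10 \cdot 33 \cdot 32 \cdot 88 = \left(-110\right) 32 \cdot 88 = \left(-3520\right) 88 = -309760$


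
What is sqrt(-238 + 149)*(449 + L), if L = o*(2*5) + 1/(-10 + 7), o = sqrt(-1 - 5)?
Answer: -10*sqrt(534) + 1346*I*sqrt(89)/3 ≈ -231.08 + 4232.7*I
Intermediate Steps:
o = I*sqrt(6) (o = sqrt(-6) = I*sqrt(6) ≈ 2.4495*I)
L = -1/3 + 10*I*sqrt(6) (L = (I*sqrt(6))*(2*5) + 1/(-10 + 7) = (I*sqrt(6))*10 + 1/(-3) = 10*I*sqrt(6) - 1/3 = -1/3 + 10*I*sqrt(6) ≈ -0.33333 + 24.495*I)
sqrt(-238 + 149)*(449 + L) = sqrt(-238 + 149)*(449 + (-1/3 + 10*I*sqrt(6))) = sqrt(-89)*(1346/3 + 10*I*sqrt(6)) = (I*sqrt(89))*(1346/3 + 10*I*sqrt(6)) = I*sqrt(89)*(1346/3 + 10*I*sqrt(6))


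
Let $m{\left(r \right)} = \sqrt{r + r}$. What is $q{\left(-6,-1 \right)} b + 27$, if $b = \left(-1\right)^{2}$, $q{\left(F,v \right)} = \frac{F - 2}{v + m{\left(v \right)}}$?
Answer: $\frac{27 \sqrt{2} + 35 i}{i + \sqrt{2}} \approx 29.667 + 3.7712 i$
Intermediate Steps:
$m{\left(r \right)} = \sqrt{2} \sqrt{r}$ ($m{\left(r \right)} = \sqrt{2 r} = \sqrt{2} \sqrt{r}$)
$q{\left(F,v \right)} = \frac{-2 + F}{v + \sqrt{2} \sqrt{v}}$ ($q{\left(F,v \right)} = \frac{F - 2}{v + \sqrt{2} \sqrt{v}} = \frac{-2 + F}{v + \sqrt{2} \sqrt{v}}$)
$b = 1$
$q{\left(-6,-1 \right)} b + 27 = \frac{-2 - 6}{-1 + \sqrt{2} \sqrt{-1}} \cdot 1 + 27 = \frac{1}{-1 + \sqrt{2} i} \left(-8\right) 1 + 27 = \frac{1}{-1 + i \sqrt{2}} \left(-8\right) 1 + 27 = - \frac{8}{-1 + i \sqrt{2}} \cdot 1 + 27 = - \frac{8}{-1 + i \sqrt{2}} + 27 = 27 - \frac{8}{-1 + i \sqrt{2}}$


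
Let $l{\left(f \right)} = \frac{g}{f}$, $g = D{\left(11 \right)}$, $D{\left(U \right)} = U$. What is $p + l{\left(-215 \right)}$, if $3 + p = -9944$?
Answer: $- \frac{2138616}{215} \approx -9947.0$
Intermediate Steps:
$g = 11$
$l{\left(f \right)} = \frac{11}{f}$
$p = -9947$ ($p = -3 - 9944 = -9947$)
$p + l{\left(-215 \right)} = -9947 + \frac{11}{-215} = -9947 + 11 \left(- \frac{1}{215}\right) = -9947 - \frac{11}{215} = - \frac{2138616}{215}$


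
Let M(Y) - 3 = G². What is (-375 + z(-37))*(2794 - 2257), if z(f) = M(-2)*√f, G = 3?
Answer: -201375 + 6444*I*√37 ≈ -2.0138e+5 + 39197.0*I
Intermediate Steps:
M(Y) = 12 (M(Y) = 3 + 3² = 3 + 9 = 12)
z(f) = 12*√f
(-375 + z(-37))*(2794 - 2257) = (-375 + 12*√(-37))*(2794 - 2257) = (-375 + 12*(I*√37))*537 = (-375 + 12*I*√37)*537 = -201375 + 6444*I*√37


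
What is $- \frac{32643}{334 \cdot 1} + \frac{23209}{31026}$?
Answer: $- \frac{251257478}{2590671} \approx -96.985$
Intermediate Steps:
$- \frac{32643}{334 \cdot 1} + \frac{23209}{31026} = - \frac{32643}{334} + 23209 \cdot \frac{1}{31026} = \left(-32643\right) \frac{1}{334} + \frac{23209}{31026} = - \frac{32643}{334} + \frac{23209}{31026} = - \frac{251257478}{2590671}$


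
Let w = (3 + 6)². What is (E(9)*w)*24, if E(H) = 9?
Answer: 17496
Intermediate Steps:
w = 81 (w = 9² = 81)
(E(9)*w)*24 = (9*81)*24 = 729*24 = 17496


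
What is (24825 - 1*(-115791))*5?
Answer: 703080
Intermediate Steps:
(24825 - 1*(-115791))*5 = (24825 + 115791)*5 = 140616*5 = 703080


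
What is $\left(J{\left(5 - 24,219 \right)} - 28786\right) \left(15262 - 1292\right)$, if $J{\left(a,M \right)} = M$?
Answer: $-399080990$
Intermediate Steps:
$\left(J{\left(5 - 24,219 \right)} - 28786\right) \left(15262 - 1292\right) = \left(219 - 28786\right) \left(15262 - 1292\right) = \left(-28567\right) 13970 = -399080990$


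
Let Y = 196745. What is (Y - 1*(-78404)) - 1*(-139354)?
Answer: 414503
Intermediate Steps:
(Y - 1*(-78404)) - 1*(-139354) = (196745 - 1*(-78404)) - 1*(-139354) = (196745 + 78404) + 139354 = 275149 + 139354 = 414503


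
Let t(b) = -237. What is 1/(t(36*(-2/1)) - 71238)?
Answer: -1/71475 ≈ -1.3991e-5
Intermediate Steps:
1/(t(36*(-2/1)) - 71238) = 1/(-237 - 71238) = 1/(-71475) = -1/71475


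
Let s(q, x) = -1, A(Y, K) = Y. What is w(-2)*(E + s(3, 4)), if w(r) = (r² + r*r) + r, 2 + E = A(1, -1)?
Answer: -12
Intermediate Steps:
E = -1 (E = -2 + 1 = -1)
w(r) = r + 2*r² (w(r) = (r² + r²) + r = 2*r² + r = r + 2*r²)
w(-2)*(E + s(3, 4)) = (-2*(1 + 2*(-2)))*(-1 - 1) = -2*(1 - 4)*(-2) = -2*(-3)*(-2) = 6*(-2) = -12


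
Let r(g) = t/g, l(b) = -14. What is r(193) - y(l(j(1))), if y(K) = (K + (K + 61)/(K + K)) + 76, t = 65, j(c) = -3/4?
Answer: -324157/5404 ≈ -59.985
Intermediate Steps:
j(c) = -3/4 (j(c) = -3*1/4 = -3/4)
r(g) = 65/g
y(K) = 76 + K + (61 + K)/(2*K) (y(K) = (K + (61 + K)/((2*K))) + 76 = (K + (61 + K)*(1/(2*K))) + 76 = (K + (61 + K)/(2*K)) + 76 = 76 + K + (61 + K)/(2*K))
r(193) - y(l(j(1))) = 65/193 - (153/2 - 14 + (61/2)/(-14)) = 65*(1/193) - (153/2 - 14 + (61/2)*(-1/14)) = 65/193 - (153/2 - 14 - 61/28) = 65/193 - 1*1689/28 = 65/193 - 1689/28 = -324157/5404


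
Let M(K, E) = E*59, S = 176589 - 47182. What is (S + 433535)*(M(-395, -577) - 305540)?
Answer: -191165533186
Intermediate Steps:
S = 129407
M(K, E) = 59*E
(S + 433535)*(M(-395, -577) - 305540) = (129407 + 433535)*(59*(-577) - 305540) = 562942*(-34043 - 305540) = 562942*(-339583) = -191165533186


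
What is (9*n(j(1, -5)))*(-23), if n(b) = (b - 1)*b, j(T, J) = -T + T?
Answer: 0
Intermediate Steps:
j(T, J) = 0
n(b) = b*(-1 + b) (n(b) = (-1 + b)*b = b*(-1 + b))
(9*n(j(1, -5)))*(-23) = (9*(0*(-1 + 0)))*(-23) = (9*(0*(-1)))*(-23) = (9*0)*(-23) = 0*(-23) = 0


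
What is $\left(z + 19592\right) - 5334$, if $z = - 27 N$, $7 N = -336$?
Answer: $15554$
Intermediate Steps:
$N = -48$ ($N = \frac{1}{7} \left(-336\right) = -48$)
$z = 1296$ ($z = \left(-27\right) \left(-48\right) = 1296$)
$\left(z + 19592\right) - 5334 = \left(1296 + 19592\right) - 5334 = 20888 - 5334 = 15554$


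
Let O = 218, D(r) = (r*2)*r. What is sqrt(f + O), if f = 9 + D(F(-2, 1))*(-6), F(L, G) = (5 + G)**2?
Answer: 5*I*sqrt(613) ≈ 123.79*I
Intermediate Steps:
D(r) = 2*r**2 (D(r) = (2*r)*r = 2*r**2)
f = -15543 (f = 9 + (2*((5 + 1)**2)**2)*(-6) = 9 + (2*(6**2)**2)*(-6) = 9 + (2*36**2)*(-6) = 9 + (2*1296)*(-6) = 9 + 2592*(-6) = 9 - 15552 = -15543)
sqrt(f + O) = sqrt(-15543 + 218) = sqrt(-15325) = 5*I*sqrt(613)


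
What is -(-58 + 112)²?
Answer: -2916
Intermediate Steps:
-(-58 + 112)² = -1*54² = -1*2916 = -2916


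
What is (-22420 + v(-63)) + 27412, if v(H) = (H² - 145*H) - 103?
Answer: 17993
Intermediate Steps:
v(H) = -103 + H² - 145*H
(-22420 + v(-63)) + 27412 = (-22420 + (-103 + (-63)² - 145*(-63))) + 27412 = (-22420 + (-103 + 3969 + 9135)) + 27412 = (-22420 + 13001) + 27412 = -9419 + 27412 = 17993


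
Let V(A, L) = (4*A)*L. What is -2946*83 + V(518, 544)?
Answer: 882650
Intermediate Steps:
V(A, L) = 4*A*L
-2946*83 + V(518, 544) = -2946*83 + 4*518*544 = -244518 + 1127168 = 882650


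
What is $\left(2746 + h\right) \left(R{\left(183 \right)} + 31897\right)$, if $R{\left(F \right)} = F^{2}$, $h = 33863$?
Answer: $2393716074$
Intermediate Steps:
$\left(2746 + h\right) \left(R{\left(183 \right)} + 31897\right) = \left(2746 + 33863\right) \left(183^{2} + 31897\right) = 36609 \left(33489 + 31897\right) = 36609 \cdot 65386 = 2393716074$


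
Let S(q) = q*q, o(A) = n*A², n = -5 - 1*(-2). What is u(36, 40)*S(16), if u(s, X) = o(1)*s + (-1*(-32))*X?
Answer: 300032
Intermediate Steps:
n = -3 (n = -5 + 2 = -3)
o(A) = -3*A²
S(q) = q²
u(s, X) = -3*s + 32*X (u(s, X) = (-3*1²)*s + (-1*(-32))*X = (-3*1)*s + 32*X = -3*s + 32*X)
u(36, 40)*S(16) = (-3*36 + 32*40)*16² = (-108 + 1280)*256 = 1172*256 = 300032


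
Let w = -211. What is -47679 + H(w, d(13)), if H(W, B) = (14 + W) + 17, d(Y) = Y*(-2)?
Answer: -47859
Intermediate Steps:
d(Y) = -2*Y
H(W, B) = 31 + W
-47679 + H(w, d(13)) = -47679 + (31 - 211) = -47679 - 180 = -47859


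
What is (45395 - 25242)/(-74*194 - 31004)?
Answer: -2879/6480 ≈ -0.44429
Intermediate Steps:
(45395 - 25242)/(-74*194 - 31004) = 20153/(-14356 - 31004) = 20153/(-45360) = 20153*(-1/45360) = -2879/6480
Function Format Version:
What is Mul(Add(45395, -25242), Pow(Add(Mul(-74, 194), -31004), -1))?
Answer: Rational(-2879, 6480) ≈ -0.44429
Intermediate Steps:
Mul(Add(45395, -25242), Pow(Add(Mul(-74, 194), -31004), -1)) = Mul(20153, Pow(Add(-14356, -31004), -1)) = Mul(20153, Pow(-45360, -1)) = Mul(20153, Rational(-1, 45360)) = Rational(-2879, 6480)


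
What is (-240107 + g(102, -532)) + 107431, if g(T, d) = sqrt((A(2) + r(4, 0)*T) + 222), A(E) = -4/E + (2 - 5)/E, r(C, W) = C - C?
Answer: -132676 + sqrt(874)/2 ≈ -1.3266e+5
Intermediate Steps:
r(C, W) = 0
A(E) = -7/E (A(E) = -4/E - 3/E = -7/E)
g(T, d) = sqrt(874)/2 (g(T, d) = sqrt((-7/2 + 0*T) + 222) = sqrt((-7*1/2 + 0) + 222) = sqrt((-7/2 + 0) + 222) = sqrt(-7/2 + 222) = sqrt(437/2) = sqrt(874)/2)
(-240107 + g(102, -532)) + 107431 = (-240107 + sqrt(874)/2) + 107431 = -132676 + sqrt(874)/2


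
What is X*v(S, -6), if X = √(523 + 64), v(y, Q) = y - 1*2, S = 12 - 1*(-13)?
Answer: 23*√587 ≈ 557.25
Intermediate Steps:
S = 25 (S = 12 + 13 = 25)
v(y, Q) = -2 + y (v(y, Q) = y - 2 = -2 + y)
X = √587 ≈ 24.228
X*v(S, -6) = √587*(-2 + 25) = √587*23 = 23*√587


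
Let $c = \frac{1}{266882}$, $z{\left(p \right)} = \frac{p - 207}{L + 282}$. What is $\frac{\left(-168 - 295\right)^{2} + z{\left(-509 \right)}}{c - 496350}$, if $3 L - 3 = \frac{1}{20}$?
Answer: $- \frac{971492388213578}{2249420101149719} \approx -0.43189$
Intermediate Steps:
$L = \frac{61}{60}$ ($L = 1 + \frac{1}{3 \cdot 20} = 1 + \frac{1}{3} \cdot \frac{1}{20} = 1 + \frac{1}{60} = \frac{61}{60} \approx 1.0167$)
$z{\left(p \right)} = - \frac{12420}{16981} + \frac{60 p}{16981}$ ($z{\left(p \right)} = \frac{p - 207}{\frac{61}{60} + 282} = \frac{-207 + p}{\frac{16981}{60}} = \left(-207 + p\right) \frac{60}{16981} = - \frac{12420}{16981} + \frac{60 p}{16981}$)
$c = \frac{1}{266882} \approx 3.747 \cdot 10^{-6}$
$\frac{\left(-168 - 295\right)^{2} + z{\left(-509 \right)}}{c - 496350} = \frac{\left(-168 - 295\right)^{2} + \left(- \frac{12420}{16981} + \frac{60}{16981} \left(-509\right)\right)}{\frac{1}{266882} - 496350} = \frac{\left(-463\right)^{2} - \frac{42960}{16981}}{- \frac{132466880699}{266882}} = \left(214369 - \frac{42960}{16981}\right) \left(- \frac{266882}{132466880699}\right) = \frac{3640157029}{16981} \left(- \frac{266882}{132466880699}\right) = - \frac{971492388213578}{2249420101149719}$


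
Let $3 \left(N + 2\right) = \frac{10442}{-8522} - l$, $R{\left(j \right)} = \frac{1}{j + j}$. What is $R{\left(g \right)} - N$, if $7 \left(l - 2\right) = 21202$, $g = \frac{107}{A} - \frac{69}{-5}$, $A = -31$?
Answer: $\frac{290712836635}{287055048} \approx 1012.7$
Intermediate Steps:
$g = \frac{1604}{155}$ ($g = \frac{107}{-31} - \frac{69}{-5} = 107 \left(- \frac{1}{31}\right) - - \frac{69}{5} = - \frac{107}{31} + \frac{69}{5} = \frac{1604}{155} \approx 10.348$)
$l = \frac{21216}{7}$ ($l = 2 + \frac{1}{7} \cdot 21202 = 2 + \frac{21202}{7} = \frac{21216}{7} \approx 3030.9$)
$R{\left(j \right)} = \frac{1}{2 j}$
$N = - \frac{90616885}{89481}$ ($N = -2 + \frac{\frac{10442}{-8522} - \frac{21216}{7}}{3} = -2 + \frac{10442 \left(- \frac{1}{8522}\right) - \frac{21216}{7}}{3} = -2 + \frac{- \frac{5221}{4261} - \frac{21216}{7}}{3} = -2 + \frac{1}{3} \left(- \frac{90437923}{29827}\right) = -2 - \frac{90437923}{89481} = - \frac{90616885}{89481} \approx -1012.7$)
$R{\left(g \right)} - N = \frac{1}{2 \cdot \frac{1604}{155}} - - \frac{90616885}{89481} = \frac{1}{2} \cdot \frac{155}{1604} + \frac{90616885}{89481} = \frac{155}{3208} + \frac{90616885}{89481} = \frac{290712836635}{287055048}$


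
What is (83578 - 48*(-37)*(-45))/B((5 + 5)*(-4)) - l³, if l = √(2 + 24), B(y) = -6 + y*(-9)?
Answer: 31/3 - 26*√26 ≈ -122.24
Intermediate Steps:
B(y) = -6 - 9*y
l = √26 ≈ 5.0990
(83578 - 48*(-37)*(-45))/B((5 + 5)*(-4)) - l³ = (83578 - 48*(-37)*(-45))/(-6 - 9*(5 + 5)*(-4)) - (√26)³ = (83578 - (-1776)*(-45))/(-6 - 90*(-4)) - 26*√26 = (83578 - 1*79920)/(-6 - 9*(-40)) - 26*√26 = (83578 - 79920)/(-6 + 360) - 26*√26 = 3658/354 - 26*√26 = 3658*(1/354) - 26*√26 = 31/3 - 26*√26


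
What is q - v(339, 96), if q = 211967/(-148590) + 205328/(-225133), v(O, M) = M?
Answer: -3289671651251/33452512470 ≈ -98.339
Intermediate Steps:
q = -78230454131/33452512470 (q = 211967*(-1/148590) + 205328*(-1/225133) = -211967/148590 - 205328/225133 = -78230454131/33452512470 ≈ -2.3386)
q - v(339, 96) = -78230454131/33452512470 - 1*96 = -78230454131/33452512470 - 96 = -3289671651251/33452512470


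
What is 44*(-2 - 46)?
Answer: -2112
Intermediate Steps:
44*(-2 - 46) = 44*(-48) = -2112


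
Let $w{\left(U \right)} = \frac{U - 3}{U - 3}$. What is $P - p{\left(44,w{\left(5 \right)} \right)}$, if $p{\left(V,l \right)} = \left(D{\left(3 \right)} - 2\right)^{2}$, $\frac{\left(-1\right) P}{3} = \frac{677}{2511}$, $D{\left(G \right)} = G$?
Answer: $- \frac{1514}{837} \approx -1.8088$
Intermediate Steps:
$w{\left(U \right)} = 1$ ($w{\left(U \right)} = \frac{-3 + U}{-3 + U} = 1$)
$P = - \frac{677}{837}$ ($P = - 3 \cdot \frac{677}{2511} = - 3 \cdot 677 \cdot \frac{1}{2511} = \left(-3\right) \frac{677}{2511} = - \frac{677}{837} \approx -0.80884$)
$p{\left(V,l \right)} = 1$ ($p{\left(V,l \right)} = \left(3 - 2\right)^{2} = 1^{2} = 1$)
$P - p{\left(44,w{\left(5 \right)} \right)} = - \frac{677}{837} - 1 = - \frac{1514}{837}$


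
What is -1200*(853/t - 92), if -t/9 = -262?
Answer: 43216600/393 ≈ 1.0997e+5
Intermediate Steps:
t = 2358 (t = -9*(-262) = 2358)
-1200*(853/t - 92) = -1200*(853/2358 - 92) = -1200*(-216083/2358) = 43216600/393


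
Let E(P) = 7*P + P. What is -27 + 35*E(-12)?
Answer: -3387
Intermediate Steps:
E(P) = 8*P
-27 + 35*E(-12) = -27 + 35*(8*(-12)) = -27 + 35*(-96) = -27 - 3360 = -3387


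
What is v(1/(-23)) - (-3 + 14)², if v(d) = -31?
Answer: -152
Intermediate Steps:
v(1/(-23)) - (-3 + 14)² = -31 - (-3 + 14)² = -31 - 1*11² = -31 - 1*121 = -31 - 121 = -152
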